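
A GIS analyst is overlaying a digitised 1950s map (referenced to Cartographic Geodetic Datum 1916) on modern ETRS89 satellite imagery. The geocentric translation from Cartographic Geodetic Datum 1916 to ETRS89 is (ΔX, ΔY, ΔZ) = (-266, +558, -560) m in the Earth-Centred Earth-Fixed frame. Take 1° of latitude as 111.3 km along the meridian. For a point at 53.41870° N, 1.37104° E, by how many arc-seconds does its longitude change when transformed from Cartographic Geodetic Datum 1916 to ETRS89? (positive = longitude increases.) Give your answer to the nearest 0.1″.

sin φ = 0.803012, cos φ = 0.595963, sin λ = 0.023927, cos λ = 0.999714.
East component: ΔE = −sin λ·ΔX + cos λ·ΔY = −(0.023927)(-266) + (0.999714)(558) = 564.20 m.
1° of latitude spans 111300 m; at latitude φ, 1° of longitude spans that × cos φ = 66330.7 m, so Δλ = 564.20 / 66330.7 × 3600 = 30.621″.

Δλ = 30.6″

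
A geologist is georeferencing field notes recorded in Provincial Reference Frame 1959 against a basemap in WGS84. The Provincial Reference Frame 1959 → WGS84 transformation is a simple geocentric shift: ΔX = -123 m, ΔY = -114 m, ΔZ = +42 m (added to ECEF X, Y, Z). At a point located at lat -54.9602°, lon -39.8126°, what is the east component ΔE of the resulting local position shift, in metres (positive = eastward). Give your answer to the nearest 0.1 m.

ΔE = -166.3 m

The local east axis at (φ, λ) is (−sin λ, cos λ, 0), so ΔE = −sin(-39.8126°)·(-123) + cos(-39.8126°)·(-114) = -166.32 m.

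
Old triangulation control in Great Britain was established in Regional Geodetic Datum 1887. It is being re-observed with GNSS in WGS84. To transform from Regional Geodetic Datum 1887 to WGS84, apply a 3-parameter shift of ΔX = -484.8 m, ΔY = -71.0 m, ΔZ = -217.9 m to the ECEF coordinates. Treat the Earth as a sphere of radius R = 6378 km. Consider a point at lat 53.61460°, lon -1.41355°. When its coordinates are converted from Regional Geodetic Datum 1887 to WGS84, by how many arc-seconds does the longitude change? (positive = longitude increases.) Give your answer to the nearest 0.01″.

Δλ = -4.52″

sin φ = 0.805045, cos φ = 0.593214, sin λ = -0.024669, cos λ = 0.999696.
East component: ΔE = −sin λ·ΔX + cos λ·ΔY = −(-0.024669)(-484.8) + (0.999696)(-71.0) = -82.94 m.
1° of latitude spans πR/180 = 111317 m; at latitude φ, 1° of longitude spans that × cos φ = 66034.8 m, so Δλ = -82.94 / 66034.8 × 3600 = -4.521″.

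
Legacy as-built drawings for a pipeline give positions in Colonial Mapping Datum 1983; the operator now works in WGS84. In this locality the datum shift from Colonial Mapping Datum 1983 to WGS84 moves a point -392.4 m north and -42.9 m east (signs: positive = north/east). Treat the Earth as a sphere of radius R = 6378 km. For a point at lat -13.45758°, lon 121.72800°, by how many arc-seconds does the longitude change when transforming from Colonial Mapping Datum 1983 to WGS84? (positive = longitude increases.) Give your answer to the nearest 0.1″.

Δλ = -1.4″

At latitude -13.45758°, cos φ = 0.972542.
One radian of longitude at latitude φ spans R cos φ, so Δλ = ΔE / (R cos φ) = -42.9 / (6378000 × 0.972542) = -6.9161e-06 rad = -1.427″.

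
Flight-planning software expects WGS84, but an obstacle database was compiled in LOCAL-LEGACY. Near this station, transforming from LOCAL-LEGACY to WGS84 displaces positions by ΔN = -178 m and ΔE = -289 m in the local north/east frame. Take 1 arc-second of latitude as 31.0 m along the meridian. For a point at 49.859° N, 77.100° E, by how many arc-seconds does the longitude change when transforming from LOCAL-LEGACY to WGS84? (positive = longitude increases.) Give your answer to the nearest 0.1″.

At latitude 49.859°, cos φ = 0.644671.
1″ of longitude at this latitude = 31.00 × cos φ = 19.9848 m, so Δλ = -289.0 / 19.9848 = -14.461″.

Δλ = -14.5″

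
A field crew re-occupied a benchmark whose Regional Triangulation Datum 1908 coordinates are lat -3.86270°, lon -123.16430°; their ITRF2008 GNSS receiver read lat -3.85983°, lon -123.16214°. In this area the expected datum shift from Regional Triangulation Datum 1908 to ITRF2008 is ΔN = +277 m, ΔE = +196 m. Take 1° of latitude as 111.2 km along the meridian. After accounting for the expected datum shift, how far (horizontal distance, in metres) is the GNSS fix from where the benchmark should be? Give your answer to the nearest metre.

61 m

Observed coordinate differences: Δφ = +0.00287°, Δλ = +0.00216°.
Converting to metres (1° lat = 111200 m, cos φ = 0.997728): observed ΔN = 319.1 m, observed ΔE = 239.6 m.
Subtracting the expected shift leaves a residual of 319.1 − (277) = 42.1 m north and 239.6 − (196) = 43.6 m east.
Residual distance = √(42.1² + 43.6²) = 60.7 m.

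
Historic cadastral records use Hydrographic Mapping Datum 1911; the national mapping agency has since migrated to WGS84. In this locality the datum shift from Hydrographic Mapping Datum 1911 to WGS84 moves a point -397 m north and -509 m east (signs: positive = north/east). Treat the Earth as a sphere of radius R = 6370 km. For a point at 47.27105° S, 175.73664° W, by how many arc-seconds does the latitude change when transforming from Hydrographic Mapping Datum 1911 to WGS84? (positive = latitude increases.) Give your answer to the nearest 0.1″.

On a sphere of radius R, 1 rad of latitude = R, so Δφ = ΔN / R = -397.0 / 6370000 = -6.2323e-05 rad = -12.855″.

Δφ = -12.9″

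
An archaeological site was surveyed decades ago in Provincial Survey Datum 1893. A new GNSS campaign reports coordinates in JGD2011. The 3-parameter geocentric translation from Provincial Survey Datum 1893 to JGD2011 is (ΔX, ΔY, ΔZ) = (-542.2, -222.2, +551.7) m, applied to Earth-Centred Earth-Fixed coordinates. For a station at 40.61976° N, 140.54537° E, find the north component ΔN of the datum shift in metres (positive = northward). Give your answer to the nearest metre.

The local north axis is (−sin φ cos λ, −sin φ sin λ, cos φ), giving ΔN = -272.555 + 91.927 + 418.766 = 238.14 m.

ΔN = 238 m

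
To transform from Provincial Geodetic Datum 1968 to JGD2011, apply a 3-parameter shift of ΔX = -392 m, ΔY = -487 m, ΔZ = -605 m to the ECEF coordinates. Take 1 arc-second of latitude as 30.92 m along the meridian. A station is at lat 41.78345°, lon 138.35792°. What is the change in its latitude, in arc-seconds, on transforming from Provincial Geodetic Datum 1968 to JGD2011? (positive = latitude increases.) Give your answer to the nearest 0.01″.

sin φ = 0.666317, cos φ = 0.745668, sin λ = 0.664475, cos λ = -0.747310.
North component: ΔN = −sin φ cos λ·ΔX − sin φ sin λ·ΔY + cos φ·ΔZ = −(0.666317)(-0.747310)(-392) − (0.666317)(0.664475)(-487) + (0.745668)(-605) = -430.70 m.
1° of latitude spans 3600 × 30.92 = 111312 m, so Δφ = -430.70 / 111312 × 3600 = -13.930″.

Δφ = -13.93″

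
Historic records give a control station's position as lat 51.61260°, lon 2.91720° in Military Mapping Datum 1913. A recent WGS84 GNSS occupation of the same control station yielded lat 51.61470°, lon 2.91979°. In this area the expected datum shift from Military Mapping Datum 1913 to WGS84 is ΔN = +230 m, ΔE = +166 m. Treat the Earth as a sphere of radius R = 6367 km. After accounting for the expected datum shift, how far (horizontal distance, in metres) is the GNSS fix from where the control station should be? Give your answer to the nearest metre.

Observed coordinate differences: Δφ = +0.00210°, Δλ = +0.00259°.
Converting to metres (1° lat = 111125 m, cos φ = 0.620975): observed ΔN = 233.4 m, observed ΔE = 178.7 m.
Subtracting the expected shift leaves a residual of 233.4 − (230) = 3.4 m north and 178.7 − (166) = 12.7 m east.
Residual distance = √(3.4² + 12.7²) = 13.2 m.

13 m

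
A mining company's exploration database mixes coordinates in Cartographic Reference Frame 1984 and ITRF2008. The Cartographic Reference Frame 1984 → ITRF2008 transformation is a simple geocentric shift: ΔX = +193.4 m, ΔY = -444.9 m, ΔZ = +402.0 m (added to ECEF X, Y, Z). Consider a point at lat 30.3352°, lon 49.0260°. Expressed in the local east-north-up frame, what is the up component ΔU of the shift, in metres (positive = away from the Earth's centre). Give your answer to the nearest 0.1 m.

At φ = 30.3352°, λ = 49.0260°: sin φ = 0.505058, cos φ = 0.863085, sin λ = 0.755007, cos λ = 0.655716.
ΔU = cos φ cos λ·ΔX + cos φ sin λ·ΔY + sin φ·ΔZ = (0.863085)(0.655716)(193.4) + (0.863085)(0.755007)(-444.9) + (0.505058)(402.0) = 22.57 m.

ΔU = 22.6 m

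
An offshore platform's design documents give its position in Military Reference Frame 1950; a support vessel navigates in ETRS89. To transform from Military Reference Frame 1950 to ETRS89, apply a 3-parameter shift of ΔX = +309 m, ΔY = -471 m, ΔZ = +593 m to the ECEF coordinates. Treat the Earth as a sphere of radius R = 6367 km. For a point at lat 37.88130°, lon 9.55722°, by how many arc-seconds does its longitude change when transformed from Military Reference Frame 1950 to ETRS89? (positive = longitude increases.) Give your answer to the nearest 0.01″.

Δλ = -21.17″

sin φ = 0.614028, cos φ = 0.789285, sin λ = 0.166033, cos λ = 0.986120.
East component: ΔE = −sin λ·ΔX + cos λ·ΔY = −(0.166033)(309) + (0.986120)(-471) = -515.77 m.
1° of latitude spans πR/180 = 111125 m; at latitude φ, 1° of longitude spans that × cos φ = 87709.3 m, so Δλ = -515.77 / 87709.3 × 3600 = -21.169″.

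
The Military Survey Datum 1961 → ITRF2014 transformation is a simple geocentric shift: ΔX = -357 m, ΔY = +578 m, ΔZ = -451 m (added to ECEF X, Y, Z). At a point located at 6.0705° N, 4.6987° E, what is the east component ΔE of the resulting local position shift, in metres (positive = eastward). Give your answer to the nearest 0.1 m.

The local east axis at (φ, λ) is (−sin λ, cos λ, 0), so ΔE = −sin(4.6987°)·(-357) + cos(4.6987°)·578 = 605.30 m.

ΔE = 605.3 m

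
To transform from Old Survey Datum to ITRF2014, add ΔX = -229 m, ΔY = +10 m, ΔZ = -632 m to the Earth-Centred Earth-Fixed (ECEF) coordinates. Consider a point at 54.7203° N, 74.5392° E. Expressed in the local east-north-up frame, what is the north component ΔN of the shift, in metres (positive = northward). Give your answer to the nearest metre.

At φ = 54.7203°, λ = 74.5392°: sin φ = 0.816342, cos φ = 0.577568, sin λ = 0.963813, cos λ = 0.266579.
ΔN = −sin φ cos λ·ΔX − sin φ sin λ·ΔY + cos φ·ΔZ = −(0.816342)(0.266579)(-229) − (0.816342)(0.963813)(10) + (0.577568)(-632) = -323.06 m.

ΔN = -323 m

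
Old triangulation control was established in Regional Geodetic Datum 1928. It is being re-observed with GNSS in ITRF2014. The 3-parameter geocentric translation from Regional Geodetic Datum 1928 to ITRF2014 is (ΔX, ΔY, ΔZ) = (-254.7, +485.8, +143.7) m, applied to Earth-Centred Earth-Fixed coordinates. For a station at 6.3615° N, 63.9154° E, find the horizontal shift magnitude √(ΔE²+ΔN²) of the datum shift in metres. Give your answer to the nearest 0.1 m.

455.1 m

At φ = 6.3615°, λ = 63.9154°: sin φ = 0.110801, cos φ = 0.993843, sin λ = 0.898146, cos λ = 0.439698.
ΔE = −sin λ·ΔX + cos λ·ΔY = −(0.898146)·(-254.7) + (0.439698)·(485.8) = 442.36 m.
ΔN = −sin φ cos λ·ΔX − sin φ sin λ·ΔY + cos φ·ΔZ = −(0.110801)(0.439698)(-254.7) − (0.110801)(0.898146)(485.8) + (0.993843)(143.7) = 106.88 m.
Horizontal magnitude = √(ΔE² + ΔN²) = √(442.36² + 106.88²) = 455.09 m.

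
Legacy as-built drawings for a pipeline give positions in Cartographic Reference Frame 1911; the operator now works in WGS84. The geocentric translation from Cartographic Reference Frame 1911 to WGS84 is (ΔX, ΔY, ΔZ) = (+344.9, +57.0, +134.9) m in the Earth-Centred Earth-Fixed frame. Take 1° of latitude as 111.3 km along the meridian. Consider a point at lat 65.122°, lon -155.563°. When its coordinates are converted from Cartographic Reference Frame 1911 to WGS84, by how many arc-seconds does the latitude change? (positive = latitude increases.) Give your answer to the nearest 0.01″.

Δφ = 11.74″

sin φ = 0.907206, cos φ = 0.420688, sin λ = -0.413692, cos λ = -0.910417.
North component: ΔN = −sin φ cos λ·ΔX − sin φ sin λ·ΔY + cos φ·ΔZ = −(0.907206)(-0.910417)(344.9) − (0.907206)(-0.413692)(57.0) + (0.420688)(134.9) = 363.01 m.
1° of latitude spans 111300 m, so Δφ = 363.01 / 111300 × 3600 = 11.742″.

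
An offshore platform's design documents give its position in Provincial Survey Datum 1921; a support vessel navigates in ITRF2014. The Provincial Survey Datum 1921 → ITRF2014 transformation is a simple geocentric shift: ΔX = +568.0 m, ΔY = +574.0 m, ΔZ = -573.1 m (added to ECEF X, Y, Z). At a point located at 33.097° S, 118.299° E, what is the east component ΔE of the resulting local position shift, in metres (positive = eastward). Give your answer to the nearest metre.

ΔE = -772 m

The local east axis at (φ, λ) is (−sin λ, cos λ, 0), so ΔE = −sin(118.299°)·568.0 + cos(118.299°)·574.0 = -772.23 m.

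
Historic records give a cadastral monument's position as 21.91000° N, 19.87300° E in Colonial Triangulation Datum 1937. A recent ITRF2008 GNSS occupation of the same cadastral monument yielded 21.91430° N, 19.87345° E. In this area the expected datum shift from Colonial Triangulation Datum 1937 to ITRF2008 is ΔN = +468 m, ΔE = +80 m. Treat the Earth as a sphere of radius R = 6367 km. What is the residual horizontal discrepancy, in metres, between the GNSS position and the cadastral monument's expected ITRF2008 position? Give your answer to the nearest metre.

Observed coordinate differences: Δφ = +0.00430°, Δλ = +0.00045°.
Converting to metres (1° lat = 111125 m, cos φ = 0.927771): observed ΔN = 477.8 m, observed ΔE = 46.4 m.
Subtracting the expected shift leaves a residual of 477.8 − (468) = 9.8 m north and 46.4 − (80) = -33.6 m east.
Residual distance = √(9.8² + (-33.6)²) = 35.0 m.

35 m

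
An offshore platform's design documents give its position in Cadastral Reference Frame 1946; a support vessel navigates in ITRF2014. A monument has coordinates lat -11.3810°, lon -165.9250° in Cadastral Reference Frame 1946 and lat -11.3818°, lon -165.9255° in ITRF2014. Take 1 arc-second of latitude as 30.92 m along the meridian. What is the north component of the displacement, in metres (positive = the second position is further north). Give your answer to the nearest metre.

Δφ = -11.3818° − -11.3810° = -0.0008°; Δλ = -165.9255° − -165.9250° = -0.0005°.
1° of latitude = 3600 × 30.92 = 111312 m.
ΔN = Δφ × 111312 = -89.0 m; ΔE = Δλ × 111312 × cos(-11.3810°) = -0.0005 × 111312 × 0.980337 = -54.6 m.

ΔN = -89 m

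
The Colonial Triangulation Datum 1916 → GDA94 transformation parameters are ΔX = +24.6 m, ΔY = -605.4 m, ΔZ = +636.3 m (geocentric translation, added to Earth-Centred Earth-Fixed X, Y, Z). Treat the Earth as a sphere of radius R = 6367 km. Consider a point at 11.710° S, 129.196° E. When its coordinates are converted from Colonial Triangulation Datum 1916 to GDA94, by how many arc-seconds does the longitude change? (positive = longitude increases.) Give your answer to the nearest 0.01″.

sin φ = -0.202958, cos φ = 0.979187, sin λ = 0.774989, cos λ = -0.631975.
East component: ΔE = −sin λ·ΔX + cos λ·ΔY = −(0.774989)(24.6) + (-0.631975)(-605.4) = 363.53 m.
1° of latitude spans πR/180 = 111125 m; at latitude φ, 1° of longitude spans that × cos φ = 108812.3 m, so Δλ = 363.53 / 108812.3 × 3600 = 12.027″.

Δλ = 12.03″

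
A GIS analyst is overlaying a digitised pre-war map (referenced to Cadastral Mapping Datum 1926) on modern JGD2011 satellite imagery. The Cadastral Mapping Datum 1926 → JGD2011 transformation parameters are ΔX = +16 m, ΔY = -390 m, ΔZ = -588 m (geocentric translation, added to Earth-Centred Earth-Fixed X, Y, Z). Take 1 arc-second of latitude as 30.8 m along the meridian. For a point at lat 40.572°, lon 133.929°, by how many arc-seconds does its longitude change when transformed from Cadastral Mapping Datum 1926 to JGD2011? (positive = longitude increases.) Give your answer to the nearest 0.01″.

Δλ = 11.07″

sin φ = 0.650403, cos φ = 0.759589, sin λ = 0.720200, cos λ = -0.693766.
East component: ΔE = −sin λ·ΔX + cos λ·ΔY = −(0.720200)(16) + (-0.693766)(-390) = 259.05 m.
1° of latitude spans 3600 × 30.80 = 110880 m; at latitude φ, 1° of longitude spans that × cos φ = 84223.3 m, so Δλ = 259.05 / 84223.3 × 3600 = 11.073″.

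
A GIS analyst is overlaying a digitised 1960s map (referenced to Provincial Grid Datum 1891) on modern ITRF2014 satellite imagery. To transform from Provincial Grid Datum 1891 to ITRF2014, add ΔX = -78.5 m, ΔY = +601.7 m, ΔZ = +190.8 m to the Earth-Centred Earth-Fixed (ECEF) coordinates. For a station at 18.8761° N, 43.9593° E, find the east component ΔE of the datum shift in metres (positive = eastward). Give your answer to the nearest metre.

The local east axis at (φ, λ) is (−sin λ, cos λ, 0), so ΔE = −sin(43.9593°)·(-78.5) + cos(43.9593°)·601.7 = 487.61 m.

ΔE = 488 m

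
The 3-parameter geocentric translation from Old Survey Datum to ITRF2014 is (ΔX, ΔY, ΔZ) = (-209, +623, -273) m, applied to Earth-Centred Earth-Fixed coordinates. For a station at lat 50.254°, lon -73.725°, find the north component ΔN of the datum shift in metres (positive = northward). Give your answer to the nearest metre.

ΔN = 330 m

The local north axis is (−sin φ cos λ, −sin φ sin λ, cos φ), giving ΔN = 45.035 + 459.821 − 174.552 = 330.30 m.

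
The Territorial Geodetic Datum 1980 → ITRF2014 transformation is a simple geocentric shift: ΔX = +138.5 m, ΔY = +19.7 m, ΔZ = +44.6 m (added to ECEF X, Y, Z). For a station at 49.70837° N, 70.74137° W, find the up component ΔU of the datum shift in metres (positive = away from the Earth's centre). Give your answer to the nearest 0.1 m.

The local up (radial) axis is (cos φ cos λ, cos φ sin λ, sin φ), giving ΔU = 29.541 − 12.027 + 34.019 = 51.53 m.

ΔU = 51.5 m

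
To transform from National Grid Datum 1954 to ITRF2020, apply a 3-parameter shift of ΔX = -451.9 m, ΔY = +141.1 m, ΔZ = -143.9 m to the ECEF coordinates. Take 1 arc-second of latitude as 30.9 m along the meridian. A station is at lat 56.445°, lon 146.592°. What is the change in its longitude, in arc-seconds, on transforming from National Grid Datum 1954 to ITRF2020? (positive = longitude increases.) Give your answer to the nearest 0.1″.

Δλ = 7.7″

sin φ = 0.833356, cos φ = 0.552737, sin λ = 0.550597, cos λ = -0.834771.
East component: ΔE = −sin λ·ΔX + cos λ·ΔY = −(0.550597)(-451.9) + (-0.834771)(141.1) = 131.03 m.
1° of latitude spans 3600 × 30.90 = 111240 m; at latitude φ, 1° of longitude spans that × cos φ = 61486.5 m, so Δλ = 131.03 / 61486.5 × 3600 = 7.672″.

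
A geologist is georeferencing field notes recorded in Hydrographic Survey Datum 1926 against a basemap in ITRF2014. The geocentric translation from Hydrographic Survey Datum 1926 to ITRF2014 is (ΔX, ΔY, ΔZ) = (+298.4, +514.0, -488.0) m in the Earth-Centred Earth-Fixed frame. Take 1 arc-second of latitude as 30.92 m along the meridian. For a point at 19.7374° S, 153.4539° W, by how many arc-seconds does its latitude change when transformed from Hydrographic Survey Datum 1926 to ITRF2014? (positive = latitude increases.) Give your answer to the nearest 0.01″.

sin φ = -0.337710, cos φ = 0.941250, sin λ = -0.446918, cos λ = -0.894575.
North component: ΔN = −sin φ cos λ·ΔX − sin φ sin λ·ΔY + cos φ·ΔZ = −(-0.337710)(-0.894575)(298.4) − (-0.337710)(-0.446918)(514.0) + (0.941250)(-488.0) = -627.06 m.
1° of latitude spans 3600 × 30.92 = 111312 m, so Δφ = -627.06 / 111312 × 3600 = -20.280″.

Δφ = -20.28″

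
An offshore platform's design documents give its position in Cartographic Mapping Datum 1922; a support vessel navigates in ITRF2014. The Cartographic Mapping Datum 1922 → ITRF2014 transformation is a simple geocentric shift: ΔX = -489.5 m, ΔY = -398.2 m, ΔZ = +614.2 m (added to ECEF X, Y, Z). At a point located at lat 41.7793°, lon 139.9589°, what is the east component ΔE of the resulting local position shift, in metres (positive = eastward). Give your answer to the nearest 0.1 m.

The local east axis at (φ, λ) is (−sin λ, cos λ, 0), so ΔE = −sin(139.9589°)·(-489.5) + cos(139.9589°)·(-398.2) = 619.77 m.

ΔE = 619.8 m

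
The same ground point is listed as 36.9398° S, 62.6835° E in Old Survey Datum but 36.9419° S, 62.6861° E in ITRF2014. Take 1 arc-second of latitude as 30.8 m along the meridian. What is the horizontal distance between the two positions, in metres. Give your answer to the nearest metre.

328 m

Δφ = -36.9419° − -36.9398° = -0.0021°; Δλ = 62.6861° − 62.6835° = +0.0026°.
1° of latitude = 3600 × 30.80 = 110880 m.
ΔN = Δφ × 110880 = -232.8 m; ΔE = Δλ × 110880 × cos(-36.9398°) = +0.0026 × 110880 × 0.799267 = 230.4 m.
Distance = √(ΔE² + ΔN²) = √(230.4² + (-232.8)²) = 327.6 m.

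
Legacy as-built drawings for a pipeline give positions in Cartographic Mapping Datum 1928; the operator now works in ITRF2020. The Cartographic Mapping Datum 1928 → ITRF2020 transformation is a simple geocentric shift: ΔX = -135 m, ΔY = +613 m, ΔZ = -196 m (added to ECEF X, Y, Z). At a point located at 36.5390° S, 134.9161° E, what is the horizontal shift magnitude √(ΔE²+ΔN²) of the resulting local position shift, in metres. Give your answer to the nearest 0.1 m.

The local east axis at (φ, λ) is (−sin λ, cos λ, 0), so ΔE = −sin(134.9161°)·(-135) + cos(134.9161°)·613 = -337.22 m.
The local north axis is (−sin φ cos λ, −sin φ sin λ, cos φ), giving ΔN = 56.750 + 258.445 − 157.477 = 157.72 m.
Horizontal magnitude = √(ΔE² + ΔN²) = √((-337.22)² + 157.72²) = 372.28 m.

372.3 m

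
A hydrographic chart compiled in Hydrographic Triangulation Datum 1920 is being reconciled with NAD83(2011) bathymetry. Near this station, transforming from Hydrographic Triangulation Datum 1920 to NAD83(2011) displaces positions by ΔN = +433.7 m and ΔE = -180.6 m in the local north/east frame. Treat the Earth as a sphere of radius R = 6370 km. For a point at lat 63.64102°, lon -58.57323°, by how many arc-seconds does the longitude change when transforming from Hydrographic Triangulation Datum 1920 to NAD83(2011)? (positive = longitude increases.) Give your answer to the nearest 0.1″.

At latitude 63.64102°, cos φ = 0.443994.
One radian of longitude at latitude φ spans R cos φ, so Δλ = ΔE / (R cos φ) = -180.6 / (6370000 × 0.443994) = -6.3856e-05 rad = -13.171″.

Δλ = -13.2″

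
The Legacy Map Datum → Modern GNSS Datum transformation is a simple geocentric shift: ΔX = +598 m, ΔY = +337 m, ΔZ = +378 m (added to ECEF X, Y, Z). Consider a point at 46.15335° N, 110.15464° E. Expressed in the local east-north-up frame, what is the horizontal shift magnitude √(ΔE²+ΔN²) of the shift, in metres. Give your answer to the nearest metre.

702 m

The local east axis at (φ, λ) is (−sin λ, cos λ, 0), so ΔE = −sin(110.15464°)·598 + cos(110.15464°)·337 = -677.50 m.
The local north axis is (−sin φ cos λ, −sin φ sin λ, cos φ), giving ΔN = 148.598 − 228.161 + 261.852 = 182.29 m.
Horizontal magnitude = √(ΔE² + ΔN²) = √((-677.50)² + 182.29²) = 701.59 m.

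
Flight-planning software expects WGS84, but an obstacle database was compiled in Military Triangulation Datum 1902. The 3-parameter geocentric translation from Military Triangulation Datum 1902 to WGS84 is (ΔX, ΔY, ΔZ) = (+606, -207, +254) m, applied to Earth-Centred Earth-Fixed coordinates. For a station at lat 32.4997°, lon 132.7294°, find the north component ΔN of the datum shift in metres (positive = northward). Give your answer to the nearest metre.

ΔN = 517 m

The local north axis is (−sin φ cos λ, −sin φ sin λ, cos φ), giving ΔN = 220.932 + 81.699 + 214.222 = 516.85 m.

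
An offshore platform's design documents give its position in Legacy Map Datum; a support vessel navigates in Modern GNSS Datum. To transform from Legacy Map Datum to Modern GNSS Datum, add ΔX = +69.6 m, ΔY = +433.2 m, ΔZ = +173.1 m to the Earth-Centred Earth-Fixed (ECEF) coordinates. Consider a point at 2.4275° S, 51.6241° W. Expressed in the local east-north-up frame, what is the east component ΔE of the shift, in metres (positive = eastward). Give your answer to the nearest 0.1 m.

The local east axis at (φ, λ) is (−sin λ, cos λ, 0), so ΔE = −sin(-51.6241°)·69.6 + cos(-51.6241°)·433.2 = 323.50 m.

ΔE = 323.5 m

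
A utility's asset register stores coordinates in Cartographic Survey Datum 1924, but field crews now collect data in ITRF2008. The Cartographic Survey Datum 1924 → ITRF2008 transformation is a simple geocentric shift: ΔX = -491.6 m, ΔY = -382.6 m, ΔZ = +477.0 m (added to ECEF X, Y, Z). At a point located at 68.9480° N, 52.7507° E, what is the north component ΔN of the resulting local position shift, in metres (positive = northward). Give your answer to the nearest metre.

ΔN = 733 m

The local north axis is (−sin φ cos λ, −sin φ sin λ, cos φ), giving ΔN = 277.697 + 284.226 + 171.346 = 733.27 m.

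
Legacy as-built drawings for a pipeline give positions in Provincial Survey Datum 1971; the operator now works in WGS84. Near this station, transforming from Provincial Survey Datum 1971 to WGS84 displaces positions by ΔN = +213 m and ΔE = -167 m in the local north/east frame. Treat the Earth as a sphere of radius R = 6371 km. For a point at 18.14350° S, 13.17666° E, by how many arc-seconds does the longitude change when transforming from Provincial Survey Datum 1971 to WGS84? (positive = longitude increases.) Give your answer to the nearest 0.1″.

At latitude -18.14350°, cos φ = 0.950280.
One radian of longitude at latitude φ spans R cos φ, so Δλ = ΔE / (R cos φ) = -167.0 / (6371000 × 0.950280) = -2.7584e-05 rad = -5.690″.

Δλ = -5.7″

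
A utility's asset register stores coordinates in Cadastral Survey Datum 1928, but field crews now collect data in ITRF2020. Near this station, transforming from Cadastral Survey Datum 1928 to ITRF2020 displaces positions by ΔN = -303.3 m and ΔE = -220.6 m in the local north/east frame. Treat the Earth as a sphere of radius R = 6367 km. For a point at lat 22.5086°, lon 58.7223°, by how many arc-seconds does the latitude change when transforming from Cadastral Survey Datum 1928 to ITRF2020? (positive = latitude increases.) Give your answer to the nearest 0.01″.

On a sphere of radius R, 1 rad of latitude = R, so Δφ = ΔN / R = -303.3 / 6367000 = -4.7636e-05 rad = -9.826″.

Δφ = -9.83″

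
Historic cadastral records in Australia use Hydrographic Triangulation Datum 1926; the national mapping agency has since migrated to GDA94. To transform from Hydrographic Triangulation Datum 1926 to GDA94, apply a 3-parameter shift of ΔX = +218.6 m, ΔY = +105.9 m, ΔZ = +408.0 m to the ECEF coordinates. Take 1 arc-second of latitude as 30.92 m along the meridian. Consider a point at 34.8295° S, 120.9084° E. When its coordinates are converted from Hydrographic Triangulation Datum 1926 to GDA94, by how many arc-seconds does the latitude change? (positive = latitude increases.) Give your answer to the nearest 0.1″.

sin φ = -0.571136, cos φ = 0.820855, sin λ = 0.857990, cos λ = -0.513667.
North component: ΔN = −sin φ cos λ·ΔX − sin φ sin λ·ΔY + cos φ·ΔZ = −(-0.571136)(-0.513667)(218.6) − (-0.571136)(0.857990)(105.9) + (0.820855)(408.0) = 322.67 m.
1° of latitude spans 3600 × 30.92 = 111312 m, so Δφ = 322.67 / 111312 × 3600 = 10.436″.

Δφ = 10.4″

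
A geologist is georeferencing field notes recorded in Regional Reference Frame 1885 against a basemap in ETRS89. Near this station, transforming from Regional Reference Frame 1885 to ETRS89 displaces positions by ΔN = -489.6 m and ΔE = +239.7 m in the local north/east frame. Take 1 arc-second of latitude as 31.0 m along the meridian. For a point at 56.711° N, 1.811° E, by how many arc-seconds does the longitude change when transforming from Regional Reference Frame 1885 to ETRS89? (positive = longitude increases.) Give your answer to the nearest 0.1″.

Δλ = 14.1″

At latitude 56.711°, cos φ = 0.548862.
1″ of longitude at this latitude = 31.00 × cos φ = 17.0147 m, so Δλ = 239.7 / 17.0147 = 14.088″.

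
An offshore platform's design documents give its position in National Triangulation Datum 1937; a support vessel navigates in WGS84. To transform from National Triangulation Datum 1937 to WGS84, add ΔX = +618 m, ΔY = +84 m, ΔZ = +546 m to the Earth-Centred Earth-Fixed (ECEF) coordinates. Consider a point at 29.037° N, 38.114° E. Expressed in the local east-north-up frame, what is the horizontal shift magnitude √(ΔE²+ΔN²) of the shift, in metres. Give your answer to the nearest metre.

382 m

At φ = 29.037°, λ = 38.114°: sin φ = 0.485374, cos φ = 0.874306, sin λ = 0.617228, cos λ = 0.786784.
ΔE = −sin λ·ΔX + cos λ·ΔY = −(0.617228)·(618) + (0.786784)·(84) = -315.36 m.
ΔN = −sin φ cos λ·ΔX − sin φ sin λ·ΔY + cos φ·ΔZ = −(0.485374)(0.786784)(618) − (0.485374)(0.617228)(84) + (0.874306)(546) = 216.20 m.
Horizontal magnitude = √(ΔE² + ΔN²) = √((-315.36)² + 216.20²) = 382.35 m.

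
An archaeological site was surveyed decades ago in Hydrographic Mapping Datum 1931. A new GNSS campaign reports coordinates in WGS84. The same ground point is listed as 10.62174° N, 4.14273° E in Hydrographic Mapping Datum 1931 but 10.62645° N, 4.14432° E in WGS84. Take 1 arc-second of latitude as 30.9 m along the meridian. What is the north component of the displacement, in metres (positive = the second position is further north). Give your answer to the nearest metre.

Δφ = 10.62645° − 10.62174° = +0.00471°; Δλ = 4.14432° − 4.14273° = +0.00159°.
1° of latitude = 3600 × 30.90 = 111240 m.
ΔN = Δφ × 111240 = 523.9 m; ΔE = Δλ × 111240 × cos(10.62174°) = +0.00159 × 111240 × 0.982865 = 173.8 m.

ΔN = 524 m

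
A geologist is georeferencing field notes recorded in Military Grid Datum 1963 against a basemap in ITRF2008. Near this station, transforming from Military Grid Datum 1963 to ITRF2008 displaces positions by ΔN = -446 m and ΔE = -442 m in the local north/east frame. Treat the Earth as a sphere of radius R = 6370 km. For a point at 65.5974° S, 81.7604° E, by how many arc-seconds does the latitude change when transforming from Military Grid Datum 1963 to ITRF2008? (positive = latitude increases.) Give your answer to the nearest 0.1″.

Δφ = -14.4″

On a sphere of radius R, 1 rad of latitude = R, so Δφ = ΔN / R = -446.0 / 6370000 = -7.0016e-05 rad = -14.442″.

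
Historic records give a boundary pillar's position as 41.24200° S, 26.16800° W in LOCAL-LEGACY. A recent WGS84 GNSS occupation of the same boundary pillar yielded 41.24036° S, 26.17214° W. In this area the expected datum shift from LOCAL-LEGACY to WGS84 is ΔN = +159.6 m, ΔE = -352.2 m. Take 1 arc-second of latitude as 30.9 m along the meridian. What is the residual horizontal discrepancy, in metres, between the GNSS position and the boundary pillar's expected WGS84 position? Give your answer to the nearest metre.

24 m

Observed coordinate differences: Δφ = +0.00164°, Δλ = -0.00414°.
Converting to metres (1° lat = 111240 m, cos φ = 0.751932): observed ΔN = 182.4 m, observed ΔE = -346.3 m.
Subtracting the expected shift leaves a residual of 182.4 − (159.6) = 22.8 m north and -346.3 − (-352.2) = 5.9 m east.
Residual distance = √(22.8² + 5.9²) = 23.6 m.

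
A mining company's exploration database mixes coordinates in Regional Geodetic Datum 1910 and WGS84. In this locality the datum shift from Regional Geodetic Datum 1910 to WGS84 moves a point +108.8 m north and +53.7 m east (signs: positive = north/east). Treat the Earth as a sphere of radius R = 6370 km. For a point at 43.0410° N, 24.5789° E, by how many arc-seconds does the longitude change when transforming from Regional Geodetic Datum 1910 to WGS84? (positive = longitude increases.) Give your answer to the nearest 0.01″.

At latitude 43.0410°, cos φ = 0.730865.
One radian of longitude at latitude φ spans R cos φ, so Δλ = ΔE / (R cos φ) = 53.7 / (6370000 × 0.730865) = 1.1534e-05 rad = 2.379″.

Δλ = 2.38″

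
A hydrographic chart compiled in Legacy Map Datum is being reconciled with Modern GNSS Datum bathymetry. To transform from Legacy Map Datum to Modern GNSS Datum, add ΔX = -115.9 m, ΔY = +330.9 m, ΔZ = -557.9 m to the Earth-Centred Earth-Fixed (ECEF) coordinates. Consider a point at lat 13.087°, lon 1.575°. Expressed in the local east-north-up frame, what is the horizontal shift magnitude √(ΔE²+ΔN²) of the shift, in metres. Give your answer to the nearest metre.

The local east axis at (φ, λ) is (−sin λ, cos λ, 0), so ΔE = −sin(1.575°)·(-115.9) + cos(1.575°)·330.9 = 333.96 m.
The local north axis is (−sin φ cos λ, −sin φ sin λ, cos φ), giving ΔN = 26.233 − 2.059 − 543.410 = -519.24 m.
Horizontal magnitude = √(ΔE² + ΔN²) = √(333.96² + (-519.24)²) = 617.36 m.

617 m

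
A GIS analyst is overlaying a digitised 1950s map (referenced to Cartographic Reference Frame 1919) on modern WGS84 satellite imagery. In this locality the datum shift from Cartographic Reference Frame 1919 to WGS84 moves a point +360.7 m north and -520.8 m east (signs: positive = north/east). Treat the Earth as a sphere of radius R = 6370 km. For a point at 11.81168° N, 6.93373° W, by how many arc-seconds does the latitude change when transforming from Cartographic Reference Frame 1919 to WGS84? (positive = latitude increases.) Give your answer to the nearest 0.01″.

Δφ = 11.68″

On a sphere of radius R, 1 rad of latitude = R, so Δφ = ΔN / R = 360.7 / 6370000 = 5.6625e-05 rad = 11.680″.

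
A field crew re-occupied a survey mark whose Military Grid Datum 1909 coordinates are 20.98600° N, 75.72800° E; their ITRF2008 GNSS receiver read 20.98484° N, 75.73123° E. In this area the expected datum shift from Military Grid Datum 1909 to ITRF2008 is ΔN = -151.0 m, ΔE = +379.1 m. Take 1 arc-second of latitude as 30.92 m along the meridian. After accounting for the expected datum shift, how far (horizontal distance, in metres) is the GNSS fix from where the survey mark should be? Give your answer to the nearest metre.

Observed coordinate differences: Δφ = -0.00116°, Δλ = +0.00323°.
Converting to metres (1° lat = 111312 m, cos φ = 0.933668): observed ΔN = -129.1 m, observed ΔE = 335.7 m.
Subtracting the expected shift leaves a residual of -129.1 − (-151.0) = 21.9 m north and 335.7 − (379.1) = -43.4 m east.
Residual distance = √(21.9² + (-43.4)²) = 48.6 m.

49 m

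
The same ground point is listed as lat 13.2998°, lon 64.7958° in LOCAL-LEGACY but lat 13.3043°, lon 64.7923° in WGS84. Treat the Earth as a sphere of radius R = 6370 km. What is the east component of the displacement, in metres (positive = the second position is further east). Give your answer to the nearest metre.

Δφ = 13.3043° − 13.2998° = +0.0045°; Δλ = 64.7923° − 64.7958° = -0.0035°.
1° along a meridian = πR/180 = 111177 m.
ΔN = Δφ × 111177 = 500.3 m; ΔE = Δλ × 111177 × cos(13.2998°) = -0.0035 × 111177 × 0.973180 = -378.7 m.

ΔE = -379 m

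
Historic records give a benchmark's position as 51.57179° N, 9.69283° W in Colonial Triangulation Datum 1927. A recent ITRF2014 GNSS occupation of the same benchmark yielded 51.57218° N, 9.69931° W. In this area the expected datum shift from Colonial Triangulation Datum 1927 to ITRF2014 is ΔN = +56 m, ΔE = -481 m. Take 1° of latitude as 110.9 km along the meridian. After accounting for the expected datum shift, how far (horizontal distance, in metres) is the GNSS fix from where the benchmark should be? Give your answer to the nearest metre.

Observed coordinate differences: Δφ = +0.00039°, Δλ = -0.00648°.
Converting to metres (1° lat = 110900 m, cos φ = 0.621534): observed ΔN = 43.3 m, observed ΔE = -446.7 m.
Subtracting the expected shift leaves a residual of 43.3 − (56) = -12.7 m north and -446.7 − (-481) = 34.3 m east.
Residual distance = √((-12.7)² + 34.3²) = 36.6 m.

37 m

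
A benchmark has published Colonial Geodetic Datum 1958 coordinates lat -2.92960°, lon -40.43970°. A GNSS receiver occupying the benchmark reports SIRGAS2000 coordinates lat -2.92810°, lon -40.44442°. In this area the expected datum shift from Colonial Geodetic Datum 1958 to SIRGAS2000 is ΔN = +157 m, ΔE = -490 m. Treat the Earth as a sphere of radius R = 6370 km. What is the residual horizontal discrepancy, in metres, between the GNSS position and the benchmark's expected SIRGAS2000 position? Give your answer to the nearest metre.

35 m

Observed coordinate differences: Δφ = +0.00150°, Δλ = -0.00472°.
Converting to metres (1° lat = 111177 m, cos φ = 0.998693): observed ΔN = 166.8 m, observed ΔE = -524.1 m.
Subtracting the expected shift leaves a residual of 166.8 − (157) = 9.8 m north and -524.1 − (-490) = -34.1 m east.
Residual distance = √(9.8² + (-34.1)²) = 35.4 m.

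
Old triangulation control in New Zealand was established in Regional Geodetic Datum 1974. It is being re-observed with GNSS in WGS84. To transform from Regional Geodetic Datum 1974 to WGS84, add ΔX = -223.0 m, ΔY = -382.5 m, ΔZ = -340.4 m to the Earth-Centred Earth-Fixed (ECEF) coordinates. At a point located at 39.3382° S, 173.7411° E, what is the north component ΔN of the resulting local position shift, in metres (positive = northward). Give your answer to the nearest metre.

At φ = -39.3382°, λ = 173.7411°: sin φ = -0.633897, cos φ = 0.773418, sin λ = 0.109021, cos λ = -0.994039.
ΔN = −sin φ cos λ·ΔX − sin φ sin λ·ΔY + cos φ·ΔZ = −(-0.633897)(-0.994039)(-223.0) − (-0.633897)(0.109021)(-382.5) + (0.773418)(-340.4) = -149.19 m.

ΔN = -149 m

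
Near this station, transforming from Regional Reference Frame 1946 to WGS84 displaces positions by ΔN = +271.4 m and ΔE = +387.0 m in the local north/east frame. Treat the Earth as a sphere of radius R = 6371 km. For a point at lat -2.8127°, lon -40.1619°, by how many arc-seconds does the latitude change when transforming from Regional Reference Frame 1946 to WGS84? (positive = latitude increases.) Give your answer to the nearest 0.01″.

Δφ = 8.79″

On a sphere of radius R, 1 rad of latitude = R, so Δφ = ΔN / R = 271.4 / 6371000 = 4.2599e-05 rad = 8.787″.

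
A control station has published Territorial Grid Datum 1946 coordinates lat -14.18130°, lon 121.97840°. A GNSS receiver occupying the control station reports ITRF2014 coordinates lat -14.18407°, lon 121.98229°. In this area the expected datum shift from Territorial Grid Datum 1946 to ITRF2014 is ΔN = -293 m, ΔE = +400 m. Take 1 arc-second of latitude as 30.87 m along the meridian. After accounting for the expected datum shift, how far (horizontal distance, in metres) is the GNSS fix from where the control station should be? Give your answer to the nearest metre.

24 m

Observed coordinate differences: Δφ = -0.00277°, Δλ = +0.00389°.
Converting to metres (1° lat = 111132 m, cos φ = 0.969525): observed ΔN = -307.8 m, observed ΔE = 419.1 m.
Subtracting the expected shift leaves a residual of -307.8 − (-293) = -14.8 m north and 419.1 − (400) = 19.1 m east.
Residual distance = √((-14.8)² + 19.1²) = 24.2 m.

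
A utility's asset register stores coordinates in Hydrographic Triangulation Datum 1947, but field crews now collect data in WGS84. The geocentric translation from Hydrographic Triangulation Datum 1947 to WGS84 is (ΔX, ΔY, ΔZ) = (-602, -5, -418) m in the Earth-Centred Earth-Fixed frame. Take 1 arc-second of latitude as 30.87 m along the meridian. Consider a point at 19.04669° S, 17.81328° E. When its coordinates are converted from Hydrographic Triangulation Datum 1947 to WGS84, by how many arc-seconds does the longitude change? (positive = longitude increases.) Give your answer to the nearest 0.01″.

Δλ = 6.15″

sin φ = -0.326339, cos φ = 0.945253, sin λ = 0.305916, cos λ = 0.952059.
East component: ΔE = −sin λ·ΔX + cos λ·ΔY = −(0.305916)(-602) + (0.952059)(-5) = 179.40 m.
1° of latitude spans 3600 × 30.87 = 111132 m; at latitude φ, 1° of longitude spans that × cos φ = 105047.9 m, so Δλ = 179.40 / 105047.9 × 3600 = 6.148″.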